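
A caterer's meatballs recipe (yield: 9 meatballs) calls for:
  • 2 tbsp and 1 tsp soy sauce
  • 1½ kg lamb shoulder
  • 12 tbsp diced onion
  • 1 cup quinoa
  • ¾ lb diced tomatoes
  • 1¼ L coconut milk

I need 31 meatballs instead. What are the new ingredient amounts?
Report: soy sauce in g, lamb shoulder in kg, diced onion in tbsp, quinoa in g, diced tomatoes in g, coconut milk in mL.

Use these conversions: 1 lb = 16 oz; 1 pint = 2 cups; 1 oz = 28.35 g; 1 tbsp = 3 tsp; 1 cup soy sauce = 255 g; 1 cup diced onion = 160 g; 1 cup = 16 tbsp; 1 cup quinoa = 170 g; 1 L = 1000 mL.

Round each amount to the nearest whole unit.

Scaling factor: 31/9.
soy sauce: (2 tbsp + 1 tsp = 7/3 tbsp) × 31/9 ÷ 16 tbsp/cup × 255 g/cup ≈ 128 g
lamb shoulder: 1.5 kg × 31/9 ≈ 5 kg
diced onion: 12 tbsp × 31/9 ≈ 41 tbsp
quinoa: 1 cup × 31/9 × 170 g/cup ≈ 586 g
diced tomatoes: 0.75 lb × 31/9 × 16 oz/lb × 28.35 g/oz ≈ 1172 g
coconut milk: 1.25 L × 31/9 × 1000 mL/L ≈ 4306 mL

soy sauce: 128 g; lamb shoulder: 5 kg; diced onion: 41 tbsp; quinoa: 586 g; diced tomatoes: 1172 g; coconut milk: 4306 mL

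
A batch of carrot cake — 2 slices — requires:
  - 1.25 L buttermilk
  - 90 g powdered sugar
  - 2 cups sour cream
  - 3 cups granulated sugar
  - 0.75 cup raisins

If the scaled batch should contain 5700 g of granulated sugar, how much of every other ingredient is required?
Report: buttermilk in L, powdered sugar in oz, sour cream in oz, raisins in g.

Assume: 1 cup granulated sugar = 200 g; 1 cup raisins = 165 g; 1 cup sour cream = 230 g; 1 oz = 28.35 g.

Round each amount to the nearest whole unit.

buttermilk: 12 L; powdered sugar: 30 oz; sour cream: 154 oz; raisins: 1176 g

The original recipe has 600 g of granulated sugar, so the scaling factor is 5700 ÷ 600 = 19/2 = 9.5.
buttermilk: 1.25 L × 19/2 ≈ 12 L
powdered sugar: 90 g × 19/2 ÷ 28.35 g/oz ≈ 30 oz
sour cream: 2 cup × 19/2 × 230 g/cup ÷ 28.35 g/oz ≈ 154 oz
raisins: 0.75 cup × 19/2 × 165 g/cup ≈ 1176 g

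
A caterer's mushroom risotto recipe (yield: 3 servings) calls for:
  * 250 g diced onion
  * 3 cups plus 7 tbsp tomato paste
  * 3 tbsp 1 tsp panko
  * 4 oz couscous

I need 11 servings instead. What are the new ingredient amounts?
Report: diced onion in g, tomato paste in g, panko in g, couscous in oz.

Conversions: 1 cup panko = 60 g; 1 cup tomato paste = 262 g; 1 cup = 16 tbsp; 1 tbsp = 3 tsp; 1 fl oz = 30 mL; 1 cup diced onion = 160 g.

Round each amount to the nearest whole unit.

Scaling factor: 11/3.
diced onion: 250 g × 11/3 ≈ 917 g
tomato paste: (3 cup + 7 tbsp = 3.4375 cup) × 11/3 × 262 g/cup ≈ 3302 g
panko: (3 tbsp + 1 tsp = 10/3 tbsp) × 11/3 ÷ 16 tbsp/cup × 60 g/cup ≈ 46 g
couscous: 4 oz × 11/3 ≈ 15 oz

diced onion: 917 g; tomato paste: 3302 g; panko: 46 g; couscous: 15 oz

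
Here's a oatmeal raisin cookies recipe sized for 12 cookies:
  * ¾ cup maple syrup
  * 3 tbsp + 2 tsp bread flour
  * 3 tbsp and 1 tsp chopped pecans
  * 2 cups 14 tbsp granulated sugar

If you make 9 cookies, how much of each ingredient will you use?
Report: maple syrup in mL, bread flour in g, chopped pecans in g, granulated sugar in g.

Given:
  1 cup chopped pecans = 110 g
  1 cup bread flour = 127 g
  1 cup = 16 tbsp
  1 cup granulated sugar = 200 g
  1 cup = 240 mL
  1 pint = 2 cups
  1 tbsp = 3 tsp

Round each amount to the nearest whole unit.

Scaling factor: 9/12 = 3/4 = 0.75.
maple syrup: 0.75 cup × 3/4 × 240 mL/cup = 135 mL
bread flour: (3 tbsp + 2 tsp = 11/3 tbsp) × 3/4 ÷ 16 tbsp/cup × 127 g/cup ≈ 22 g
chopped pecans: (3 tbsp + 1 tsp = 10/3 tbsp) × 3/4 ÷ 16 tbsp/cup × 110 g/cup ≈ 17 g
granulated sugar: (2 cup + 14 tbsp = 2.875 cup) × 3/4 × 200 g/cup ≈ 431 g

maple syrup: 135 mL; bread flour: 22 g; chopped pecans: 17 g; granulated sugar: 431 g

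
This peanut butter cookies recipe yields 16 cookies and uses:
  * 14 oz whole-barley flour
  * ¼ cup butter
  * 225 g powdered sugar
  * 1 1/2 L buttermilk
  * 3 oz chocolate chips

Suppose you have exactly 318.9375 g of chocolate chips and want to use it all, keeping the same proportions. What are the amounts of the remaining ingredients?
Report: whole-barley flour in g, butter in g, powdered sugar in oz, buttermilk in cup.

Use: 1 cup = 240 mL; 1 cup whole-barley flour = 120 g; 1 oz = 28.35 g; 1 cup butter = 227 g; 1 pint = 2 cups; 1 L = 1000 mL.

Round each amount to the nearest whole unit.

whole-barley flour: 1488 g; butter: 213 g; powdered sugar: 30 oz; buttermilk: 23 cup

The original recipe has 85.05 g of chocolate chips, so the scaling factor is 318.9375 ÷ 85.05 = 15/4 = 3.75.
whole-barley flour: 14 oz × 15/4 × 28.35 g/oz ≈ 1488 g
butter: 0.25 cup × 15/4 × 227 g/cup ≈ 213 g
powdered sugar: 225 g × 15/4 ÷ 28.35 g/oz ≈ 30 oz
buttermilk: 1.5 L × 15/4 × 1000 mL/L ÷ 240 mL/cup ≈ 23 cup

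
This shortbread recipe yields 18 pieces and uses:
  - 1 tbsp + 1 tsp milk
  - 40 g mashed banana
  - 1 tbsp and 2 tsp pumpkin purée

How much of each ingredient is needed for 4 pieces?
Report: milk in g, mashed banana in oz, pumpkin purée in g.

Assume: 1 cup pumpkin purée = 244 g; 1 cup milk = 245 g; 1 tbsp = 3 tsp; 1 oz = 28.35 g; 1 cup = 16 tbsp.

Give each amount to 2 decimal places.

milk: 4.54 g; mashed banana: 0.31 oz; pumpkin purée: 5.65 g

Scaling factor: 4/18 = 2/9.
milk: (1 tbsp + 1 tsp = 4/3 tbsp) × 2/9 ÷ 16 tbsp/cup × 245 g/cup ≈ 4.54 g
mashed banana: 40 g × 2/9 ÷ 28.35 g/oz ≈ 0.31 oz
pumpkin purée: (1 tbsp + 2 tsp = 5/3 tbsp) × 2/9 ÷ 16 tbsp/cup × 244 g/cup ≈ 5.65 g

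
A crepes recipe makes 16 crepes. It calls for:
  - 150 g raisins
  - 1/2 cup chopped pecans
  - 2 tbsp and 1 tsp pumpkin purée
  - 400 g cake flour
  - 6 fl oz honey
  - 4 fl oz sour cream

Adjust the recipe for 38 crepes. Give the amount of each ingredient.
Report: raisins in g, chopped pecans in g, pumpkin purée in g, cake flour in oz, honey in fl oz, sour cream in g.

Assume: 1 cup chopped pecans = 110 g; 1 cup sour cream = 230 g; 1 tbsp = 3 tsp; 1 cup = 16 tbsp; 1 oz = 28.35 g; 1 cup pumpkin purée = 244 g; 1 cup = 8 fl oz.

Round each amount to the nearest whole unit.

Scaling factor: 38/16 = 19/8 = 2.375.
raisins: 150 g × 19/8 ≈ 356 g
chopped pecans: 0.5 cup × 19/8 × 110 g/cup ≈ 131 g
pumpkin purée: (2 tbsp + 1 tsp = 7/3 tbsp) × 19/8 ÷ 16 tbsp/cup × 244 g/cup ≈ 85 g
cake flour: 400 g × 19/8 ÷ 28.35 g/oz ≈ 34 oz
honey: 6 fl oz × 19/8 ≈ 14 fl oz
sour cream: 4 fl oz × 19/8 ÷ 8 fl oz/cup × 230 g/cup ≈ 273 g

raisins: 356 g; chopped pecans: 131 g; pumpkin purée: 85 g; cake flour: 34 oz; honey: 14 fl oz; sour cream: 273 g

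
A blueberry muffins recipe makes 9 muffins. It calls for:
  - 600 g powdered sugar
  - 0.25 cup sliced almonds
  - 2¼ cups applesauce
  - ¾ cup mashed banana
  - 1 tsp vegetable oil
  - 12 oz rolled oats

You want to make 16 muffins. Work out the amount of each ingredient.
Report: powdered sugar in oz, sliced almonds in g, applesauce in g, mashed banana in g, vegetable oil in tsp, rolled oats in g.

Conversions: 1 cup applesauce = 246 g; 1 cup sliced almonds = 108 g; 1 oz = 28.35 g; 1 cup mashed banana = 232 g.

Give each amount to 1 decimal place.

Scaling factor: 16/9.
powdered sugar: 600 g × 16/9 ÷ 28.35 g/oz ≈ 37.6 oz
sliced almonds: 0.25 cup × 16/9 × 108 g/cup = 48.0 g
applesauce: 2.25 cup × 16/9 × 246 g/cup = 984.0 g
mashed banana: 0.75 cup × 16/9 × 232 g/cup ≈ 309.3 g
vegetable oil: 1 tsp × 16/9 ≈ 1.8 tsp
rolled oats: 12 oz × 16/9 × 28.35 g/oz = 604.8 g

powdered sugar: 37.6 oz; sliced almonds: 48.0 g; applesauce: 984.0 g; mashed banana: 309.3 g; vegetable oil: 1.8 tsp; rolled oats: 604.8 g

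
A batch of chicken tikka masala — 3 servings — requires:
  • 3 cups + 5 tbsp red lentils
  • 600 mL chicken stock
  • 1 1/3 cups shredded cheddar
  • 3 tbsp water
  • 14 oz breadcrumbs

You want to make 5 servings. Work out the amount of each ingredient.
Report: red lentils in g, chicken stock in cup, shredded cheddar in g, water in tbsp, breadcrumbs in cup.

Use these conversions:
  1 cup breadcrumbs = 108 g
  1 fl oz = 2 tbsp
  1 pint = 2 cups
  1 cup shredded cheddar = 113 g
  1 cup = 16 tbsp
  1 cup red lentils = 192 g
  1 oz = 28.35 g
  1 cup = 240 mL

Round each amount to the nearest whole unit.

Scaling factor: 5/3.
red lentils: (3 cup + 5 tbsp = 3.3125 cup) × 5/3 × 192 g/cup = 1060 g
chicken stock: 600 mL × 5/3 ÷ 240 mL/cup ≈ 4 cup
shredded cheddar: 4/3 cup × 5/3 × 113 g/cup ≈ 251 g
water: 3 tbsp × 5/3 = 5 tbsp
breadcrumbs: 14 oz × 5/3 × 28.35 g/oz ÷ 108 g/cup ≈ 6 cup

red lentils: 1060 g; chicken stock: 4 cup; shredded cheddar: 251 g; water: 5 tbsp; breadcrumbs: 6 cup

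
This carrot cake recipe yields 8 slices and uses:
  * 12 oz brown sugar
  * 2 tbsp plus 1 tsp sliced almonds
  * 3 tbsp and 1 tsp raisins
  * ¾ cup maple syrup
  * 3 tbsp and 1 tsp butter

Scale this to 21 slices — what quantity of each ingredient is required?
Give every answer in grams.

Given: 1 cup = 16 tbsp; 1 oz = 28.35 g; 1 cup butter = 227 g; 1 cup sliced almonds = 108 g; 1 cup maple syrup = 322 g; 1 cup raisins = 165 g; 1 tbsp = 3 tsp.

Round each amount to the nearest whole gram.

brown sugar: 893 g; sliced almonds: 41 g; raisins: 90 g; maple syrup: 634 g; butter: 124 g

Scaling factor: 21/8 = 2.625.
brown sugar: 12 oz × 21/8 × 28.35 g/oz ≈ 893 g
sliced almonds: (2 tbsp + 1 tsp = 7/3 tbsp) × 21/8 ÷ 16 tbsp/cup × 108 g/cup ≈ 41 g
raisins: (3 tbsp + 1 tsp = 10/3 tbsp) × 21/8 ÷ 16 tbsp/cup × 165 g/cup ≈ 90 g
maple syrup: 0.75 cup × 21/8 × 322 g/cup ≈ 634 g
butter: (3 tbsp + 1 tsp = 10/3 tbsp) × 21/8 ÷ 16 tbsp/cup × 227 g/cup ≈ 124 g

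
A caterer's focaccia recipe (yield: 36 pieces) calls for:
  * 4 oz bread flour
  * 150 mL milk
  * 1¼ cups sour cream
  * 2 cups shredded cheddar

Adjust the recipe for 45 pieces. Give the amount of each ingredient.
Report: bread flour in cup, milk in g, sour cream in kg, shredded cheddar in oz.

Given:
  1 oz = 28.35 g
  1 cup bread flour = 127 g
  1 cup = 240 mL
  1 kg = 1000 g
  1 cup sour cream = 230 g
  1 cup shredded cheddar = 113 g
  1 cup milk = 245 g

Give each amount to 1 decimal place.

bread flour: 1.1 cup; milk: 191.4 g; sour cream: 0.4 kg; shredded cheddar: 10.0 oz

Scaling factor: 45/36 = 5/4 = 1.25.
bread flour: 4 oz × 5/4 × 28.35 g/oz ÷ 127 g/cup ≈ 1.1 cup
milk: 150 mL × 5/4 ÷ 240 mL/cup × 245 g/cup ≈ 191.4 g
sour cream: 1.25 cup × 5/4 × 230 g/cup ÷ 1000 g/kg ≈ 0.4 kg
shredded cheddar: 2 cup × 5/4 × 113 g/cup ÷ 28.35 g/oz ≈ 10.0 oz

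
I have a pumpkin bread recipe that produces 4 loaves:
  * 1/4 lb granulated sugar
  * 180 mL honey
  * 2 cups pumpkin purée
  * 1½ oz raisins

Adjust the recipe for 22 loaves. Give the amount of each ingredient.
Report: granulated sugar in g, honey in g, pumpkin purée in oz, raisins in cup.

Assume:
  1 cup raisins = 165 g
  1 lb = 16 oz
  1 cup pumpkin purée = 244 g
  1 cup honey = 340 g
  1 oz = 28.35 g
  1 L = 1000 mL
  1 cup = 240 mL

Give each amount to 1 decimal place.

Scaling factor: 22/4 = 11/2 = 5.5.
granulated sugar: 0.25 lb × 11/2 × 16 oz/lb × 28.35 g/oz = 623.7 g
honey: 180 mL × 11/2 ÷ 240 mL/cup × 340 g/cup = 1402.5 g
pumpkin purée: 2 cup × 11/2 × 244 g/cup ÷ 28.35 g/oz ≈ 94.7 oz
raisins: 1.5 oz × 11/2 × 28.35 g/oz ÷ 165 g/cup ≈ 1.4 cup

granulated sugar: 623.7 g; honey: 1402.5 g; pumpkin purée: 94.7 oz; raisins: 1.4 cup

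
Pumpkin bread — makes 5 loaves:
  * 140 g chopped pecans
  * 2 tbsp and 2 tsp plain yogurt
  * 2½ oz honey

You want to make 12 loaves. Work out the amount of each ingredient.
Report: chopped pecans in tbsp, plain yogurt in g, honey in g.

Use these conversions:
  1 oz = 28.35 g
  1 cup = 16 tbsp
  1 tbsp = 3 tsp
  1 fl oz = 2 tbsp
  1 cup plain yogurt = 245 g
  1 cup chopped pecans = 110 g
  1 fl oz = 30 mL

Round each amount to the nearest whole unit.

chopped pecans: 49 tbsp; plain yogurt: 98 g; honey: 170 g

Scaling factor: 12/5 = 2.4.
chopped pecans: 140 g × 12/5 ÷ 110 g/cup × 16 tbsp/cup ≈ 49 tbsp
plain yogurt: (2 tbsp + 2 tsp = 8/3 tbsp) × 12/5 ÷ 16 tbsp/cup × 245 g/cup = 98 g
honey: 2.5 oz × 12/5 × 28.35 g/oz ≈ 170 g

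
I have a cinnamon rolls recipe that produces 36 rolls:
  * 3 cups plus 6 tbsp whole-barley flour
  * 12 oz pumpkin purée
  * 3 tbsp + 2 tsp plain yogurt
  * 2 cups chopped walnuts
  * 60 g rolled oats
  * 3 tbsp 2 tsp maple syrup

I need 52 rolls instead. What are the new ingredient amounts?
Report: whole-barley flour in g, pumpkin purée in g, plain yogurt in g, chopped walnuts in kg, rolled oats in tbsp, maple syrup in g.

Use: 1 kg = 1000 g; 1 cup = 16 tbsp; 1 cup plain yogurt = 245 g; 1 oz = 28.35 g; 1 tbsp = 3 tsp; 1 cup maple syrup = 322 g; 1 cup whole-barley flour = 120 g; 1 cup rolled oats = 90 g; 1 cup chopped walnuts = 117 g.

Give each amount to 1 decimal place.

whole-barley flour: 585.0 g; pumpkin purée: 491.4 g; plain yogurt: 81.1 g; chopped walnuts: 0.3 kg; rolled oats: 15.4 tbsp; maple syrup: 106.6 g

Scaling factor: 52/36 = 13/9.
whole-barley flour: (3 cup + 6 tbsp = 3.375 cup) × 13/9 × 120 g/cup = 585.0 g
pumpkin purée: 12 oz × 13/9 × 28.35 g/oz = 491.4 g
plain yogurt: (3 tbsp + 2 tsp = 11/3 tbsp) × 13/9 ÷ 16 tbsp/cup × 245 g/cup ≈ 81.1 g
chopped walnuts: 2 cup × 13/9 × 117 g/cup ÷ 1000 g/kg ≈ 0.3 kg
rolled oats: 60 g × 13/9 ÷ 90 g/cup × 16 tbsp/cup ≈ 15.4 tbsp
maple syrup: (3 tbsp + 2 tsp = 11/3 tbsp) × 13/9 ÷ 16 tbsp/cup × 322 g/cup ≈ 106.6 g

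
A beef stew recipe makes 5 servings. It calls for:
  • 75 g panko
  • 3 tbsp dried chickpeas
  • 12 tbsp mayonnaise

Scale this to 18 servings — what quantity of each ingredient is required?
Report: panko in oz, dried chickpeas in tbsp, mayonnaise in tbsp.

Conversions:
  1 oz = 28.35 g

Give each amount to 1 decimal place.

panko: 9.5 oz; dried chickpeas: 10.8 tbsp; mayonnaise: 43.2 tbsp

Scaling factor: 18/5 = 3.6.
panko: 75 g × 18/5 ÷ 28.35 g/oz ≈ 9.5 oz
dried chickpeas: 3 tbsp × 18/5 = 10.8 tbsp
mayonnaise: 12 tbsp × 18/5 = 43.2 tbsp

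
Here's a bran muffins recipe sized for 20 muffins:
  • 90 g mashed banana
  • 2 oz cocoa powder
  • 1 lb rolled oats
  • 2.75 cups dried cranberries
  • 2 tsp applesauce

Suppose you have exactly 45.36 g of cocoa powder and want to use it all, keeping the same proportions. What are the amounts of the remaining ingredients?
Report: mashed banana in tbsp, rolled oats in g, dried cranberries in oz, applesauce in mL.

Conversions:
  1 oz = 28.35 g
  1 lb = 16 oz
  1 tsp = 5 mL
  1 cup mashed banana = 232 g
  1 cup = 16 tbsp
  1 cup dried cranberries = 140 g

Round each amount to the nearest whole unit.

The original recipe has 56.7 g of cocoa powder, so the scaling factor is 45.36 ÷ 56.7 = 4/5 = 0.8.
mashed banana: 90 g × 4/5 ÷ 232 g/cup × 16 tbsp/cup ≈ 5 tbsp
rolled oats: 1 lb × 4/5 × 16 oz/lb × 28.35 g/oz ≈ 363 g
dried cranberries: 2.75 cup × 4/5 × 140 g/cup ÷ 28.35 g/oz ≈ 11 oz
applesauce: 2 tsp × 4/5 × 5 mL/tsp = 8 mL

mashed banana: 5 tbsp; rolled oats: 363 g; dried cranberries: 11 oz; applesauce: 8 mL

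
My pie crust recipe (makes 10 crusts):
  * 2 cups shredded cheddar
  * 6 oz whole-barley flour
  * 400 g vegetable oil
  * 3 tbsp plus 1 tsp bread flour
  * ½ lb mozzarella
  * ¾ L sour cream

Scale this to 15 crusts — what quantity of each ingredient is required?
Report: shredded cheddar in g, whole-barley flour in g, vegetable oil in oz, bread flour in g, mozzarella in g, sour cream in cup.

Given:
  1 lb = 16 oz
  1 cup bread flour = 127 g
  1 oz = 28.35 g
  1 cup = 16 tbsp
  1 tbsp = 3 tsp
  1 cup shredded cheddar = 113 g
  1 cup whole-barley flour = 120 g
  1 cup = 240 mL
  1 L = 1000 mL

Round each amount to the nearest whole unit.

shredded cheddar: 339 g; whole-barley flour: 255 g; vegetable oil: 21 oz; bread flour: 40 g; mozzarella: 340 g; sour cream: 5 cup

Scaling factor: 15/10 = 3/2 = 1.5.
shredded cheddar: 2 cup × 3/2 × 113 g/cup = 339 g
whole-barley flour: 6 oz × 3/2 × 28.35 g/oz ≈ 255 g
vegetable oil: 400 g × 3/2 ÷ 28.35 g/oz ≈ 21 oz
bread flour: (3 tbsp + 1 tsp = 10/3 tbsp) × 3/2 ÷ 16 tbsp/cup × 127 g/cup ≈ 40 g
mozzarella: 0.5 lb × 3/2 × 16 oz/lb × 28.35 g/oz ≈ 340 g
sour cream: 0.75 L × 3/2 × 1000 mL/L ÷ 240 mL/cup ≈ 5 cup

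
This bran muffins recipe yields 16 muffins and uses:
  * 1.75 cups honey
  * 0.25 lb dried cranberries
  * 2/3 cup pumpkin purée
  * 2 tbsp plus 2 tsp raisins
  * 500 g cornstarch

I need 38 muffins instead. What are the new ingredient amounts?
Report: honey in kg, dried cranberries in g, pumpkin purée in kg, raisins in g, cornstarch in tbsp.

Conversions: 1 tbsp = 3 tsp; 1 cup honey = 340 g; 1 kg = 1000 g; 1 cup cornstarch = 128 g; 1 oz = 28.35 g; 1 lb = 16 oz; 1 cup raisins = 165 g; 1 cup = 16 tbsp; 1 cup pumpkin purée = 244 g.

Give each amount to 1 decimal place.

honey: 1.4 kg; dried cranberries: 269.3 g; pumpkin purée: 0.4 kg; raisins: 65.3 g; cornstarch: 148.4 tbsp

Scaling factor: 38/16 = 19/8 = 2.375.
honey: 1.75 cup × 19/8 × 340 g/cup ÷ 1000 g/kg ≈ 1.4 kg
dried cranberries: 0.25 lb × 19/8 × 16 oz/lb × 28.35 g/oz ≈ 269.3 g
pumpkin purée: 2/3 cup × 19/8 × 244 g/cup ÷ 1000 g/kg ≈ 0.4 kg
raisins: (2 tbsp + 2 tsp = 8/3 tbsp) × 19/8 ÷ 16 tbsp/cup × 165 g/cup ≈ 65.3 g
cornstarch: 500 g × 19/8 ÷ 128 g/cup × 16 tbsp/cup ≈ 148.4 tbsp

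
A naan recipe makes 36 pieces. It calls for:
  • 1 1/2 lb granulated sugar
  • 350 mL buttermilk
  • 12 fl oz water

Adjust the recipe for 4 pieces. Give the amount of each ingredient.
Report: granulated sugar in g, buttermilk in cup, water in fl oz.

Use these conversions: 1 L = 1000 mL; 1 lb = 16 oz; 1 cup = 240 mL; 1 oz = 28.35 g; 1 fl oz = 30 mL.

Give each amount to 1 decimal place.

Scaling factor: 4/36 = 1/9.
granulated sugar: 1.5 lb × 1/9 × 16 oz/lb × 28.35 g/oz = 75.6 g
buttermilk: 350 mL × 1/9 ÷ 240 mL/cup ≈ 0.2 cup
water: 12 fl oz × 1/9 ≈ 1.3 fl oz

granulated sugar: 75.6 g; buttermilk: 0.2 cup; water: 1.3 fl oz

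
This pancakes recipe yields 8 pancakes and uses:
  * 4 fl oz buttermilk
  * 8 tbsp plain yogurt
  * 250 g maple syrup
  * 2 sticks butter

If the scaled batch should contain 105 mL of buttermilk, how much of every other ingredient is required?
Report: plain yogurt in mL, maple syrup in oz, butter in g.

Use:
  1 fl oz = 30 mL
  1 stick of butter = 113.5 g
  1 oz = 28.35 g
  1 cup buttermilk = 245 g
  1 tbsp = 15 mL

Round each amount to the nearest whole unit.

plain yogurt: 105 mL; maple syrup: 8 oz; butter: 199 g

The original recipe has 120 mL of buttermilk, so the scaling factor is 105 ÷ 120 = 7/8 = 0.875.
plain yogurt: 8 tbsp × 7/8 × 15 mL/tbsp = 105 mL
maple syrup: 250 g × 7/8 ÷ 28.35 g/oz ≈ 8 oz
butter: 2 stick × 7/8 × 113.5 g/stick ≈ 199 g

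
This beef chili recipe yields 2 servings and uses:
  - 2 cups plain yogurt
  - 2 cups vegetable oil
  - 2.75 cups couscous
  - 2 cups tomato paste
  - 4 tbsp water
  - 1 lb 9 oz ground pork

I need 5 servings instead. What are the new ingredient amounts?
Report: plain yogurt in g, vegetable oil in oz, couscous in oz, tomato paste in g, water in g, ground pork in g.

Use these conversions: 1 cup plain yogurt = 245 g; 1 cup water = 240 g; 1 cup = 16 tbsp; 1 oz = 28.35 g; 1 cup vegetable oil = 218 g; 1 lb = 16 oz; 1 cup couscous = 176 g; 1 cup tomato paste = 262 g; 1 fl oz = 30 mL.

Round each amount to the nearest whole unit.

Scaling factor: 5/2 = 2.5.
plain yogurt: 2 cup × 5/2 × 245 g/cup = 1225 g
vegetable oil: 2 cup × 5/2 × 218 g/cup ÷ 28.35 g/oz ≈ 38 oz
couscous: 2.75 cup × 5/2 × 176 g/cup ÷ 28.35 g/oz ≈ 43 oz
tomato paste: 2 cup × 5/2 × 262 g/cup = 1310 g
water: 4 tbsp × 5/2 ÷ 16 tbsp/cup × 240 g/cup = 150 g
ground pork: (1 lb + 9 oz = 1.5625 lb) × 5/2 × 16 oz/lb × 28.35 g/oz ≈ 1772 g

plain yogurt: 1225 g; vegetable oil: 38 oz; couscous: 43 oz; tomato paste: 1310 g; water: 150 g; ground pork: 1772 g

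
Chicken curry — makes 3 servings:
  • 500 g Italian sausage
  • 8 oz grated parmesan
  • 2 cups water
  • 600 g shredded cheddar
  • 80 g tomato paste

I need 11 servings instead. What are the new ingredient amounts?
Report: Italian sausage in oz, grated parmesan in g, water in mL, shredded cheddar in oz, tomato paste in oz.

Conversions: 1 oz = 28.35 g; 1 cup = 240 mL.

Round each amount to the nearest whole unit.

Scaling factor: 11/3.
Italian sausage: 500 g × 11/3 ÷ 28.35 g/oz ≈ 65 oz
grated parmesan: 8 oz × 11/3 × 28.35 g/oz ≈ 832 g
water: 2 cup × 11/3 × 240 mL/cup = 1760 mL
shredded cheddar: 600 g × 11/3 ÷ 28.35 g/oz ≈ 78 oz
tomato paste: 80 g × 11/3 ÷ 28.35 g/oz ≈ 10 oz

Italian sausage: 65 oz; grated parmesan: 832 g; water: 1760 mL; shredded cheddar: 78 oz; tomato paste: 10 oz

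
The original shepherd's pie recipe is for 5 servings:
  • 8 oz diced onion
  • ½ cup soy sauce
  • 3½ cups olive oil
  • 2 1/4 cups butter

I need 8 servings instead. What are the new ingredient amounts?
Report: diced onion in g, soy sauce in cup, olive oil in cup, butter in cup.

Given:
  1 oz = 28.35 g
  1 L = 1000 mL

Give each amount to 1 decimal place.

diced onion: 362.9 g; soy sauce: 0.8 cup; olive oil: 5.6 cup; butter: 3.6 cup

Scaling factor: 8/5 = 1.6.
diced onion: 8 oz × 8/5 × 28.35 g/oz ≈ 362.9 g
soy sauce: 0.5 cup × 8/5 = 0.8 cup
olive oil: 3.5 cup × 8/5 = 5.6 cup
butter: 2.25 cup × 8/5 = 3.6 cup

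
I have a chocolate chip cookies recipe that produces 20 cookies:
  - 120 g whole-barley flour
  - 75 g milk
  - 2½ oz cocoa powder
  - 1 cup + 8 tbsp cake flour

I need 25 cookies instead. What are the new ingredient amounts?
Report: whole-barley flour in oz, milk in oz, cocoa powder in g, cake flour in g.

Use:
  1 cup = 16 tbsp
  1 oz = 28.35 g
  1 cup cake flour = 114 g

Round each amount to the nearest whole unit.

Scaling factor: 25/20 = 5/4 = 1.25.
whole-barley flour: 120 g × 5/4 ÷ 28.35 g/oz ≈ 5 oz
milk: 75 g × 5/4 ÷ 28.35 g/oz ≈ 3 oz
cocoa powder: 2.5 oz × 5/4 × 28.35 g/oz ≈ 89 g
cake flour: (1 cup + 8 tbsp = 1.5 cup) × 5/4 × 114 g/cup ≈ 214 g

whole-barley flour: 5 oz; milk: 3 oz; cocoa powder: 89 g; cake flour: 214 g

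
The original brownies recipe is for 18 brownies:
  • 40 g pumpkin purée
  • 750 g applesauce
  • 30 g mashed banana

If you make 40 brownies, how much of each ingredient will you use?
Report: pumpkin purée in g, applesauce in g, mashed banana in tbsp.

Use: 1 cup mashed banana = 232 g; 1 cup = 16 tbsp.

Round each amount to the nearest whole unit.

Scaling factor: 40/18 = 20/9.
pumpkin purée: 40 g × 20/9 ≈ 89 g
applesauce: 750 g × 20/9 ≈ 1667 g
mashed banana: 30 g × 20/9 ÷ 232 g/cup × 16 tbsp/cup ≈ 5 tbsp

pumpkin purée: 89 g; applesauce: 1667 g; mashed banana: 5 tbsp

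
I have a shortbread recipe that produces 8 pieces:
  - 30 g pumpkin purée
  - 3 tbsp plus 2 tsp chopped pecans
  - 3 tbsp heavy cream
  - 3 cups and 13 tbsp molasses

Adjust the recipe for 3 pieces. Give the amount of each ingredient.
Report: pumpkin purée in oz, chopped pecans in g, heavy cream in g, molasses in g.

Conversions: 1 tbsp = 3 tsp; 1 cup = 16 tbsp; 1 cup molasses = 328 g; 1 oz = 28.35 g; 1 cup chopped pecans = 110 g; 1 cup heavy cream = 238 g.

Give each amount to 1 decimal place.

pumpkin purée: 0.4 oz; chopped pecans: 9.5 g; heavy cream: 16.7 g; molasses: 468.9 g

Scaling factor: 3/8 = 0.375.
pumpkin purée: 30 g × 3/8 ÷ 28.35 g/oz ≈ 0.4 oz
chopped pecans: (3 tbsp + 2 tsp = 11/3 tbsp) × 3/8 ÷ 16 tbsp/cup × 110 g/cup ≈ 9.5 g
heavy cream: 3 tbsp × 3/8 ÷ 16 tbsp/cup × 238 g/cup ≈ 16.7 g
molasses: (3 cup + 13 tbsp = 3.8125 cup) × 3/8 × 328 g/cup ≈ 468.9 g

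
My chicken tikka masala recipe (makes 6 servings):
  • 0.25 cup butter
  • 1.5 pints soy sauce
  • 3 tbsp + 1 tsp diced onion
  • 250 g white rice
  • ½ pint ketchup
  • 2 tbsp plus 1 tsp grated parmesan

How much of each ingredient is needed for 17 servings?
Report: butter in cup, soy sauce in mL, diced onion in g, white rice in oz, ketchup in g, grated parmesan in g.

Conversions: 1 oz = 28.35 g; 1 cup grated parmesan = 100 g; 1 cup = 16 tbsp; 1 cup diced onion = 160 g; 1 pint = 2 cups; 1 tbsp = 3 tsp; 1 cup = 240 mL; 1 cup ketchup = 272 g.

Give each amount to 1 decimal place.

Scaling factor: 17/6.
butter: 0.25 cup × 17/6 ≈ 0.7 cup
soy sauce: 1.5 pint × 17/6 × 2 cup/pint × 240 mL/cup = 2040.0 mL
diced onion: (3 tbsp + 1 tsp = 10/3 tbsp) × 17/6 ÷ 16 tbsp/cup × 160 g/cup ≈ 94.4 g
white rice: 250 g × 17/6 ÷ 28.35 g/oz ≈ 25.0 oz
ketchup: 0.5 pint × 17/6 × 2 cup/pint × 272 g/cup ≈ 770.7 g
grated parmesan: (2 tbsp + 1 tsp = 7/3 tbsp) × 17/6 ÷ 16 tbsp/cup × 100 g/cup ≈ 41.3 g

butter: 0.7 cup; soy sauce: 2040.0 mL; diced onion: 94.4 g; white rice: 25.0 oz; ketchup: 770.7 g; grated parmesan: 41.3 g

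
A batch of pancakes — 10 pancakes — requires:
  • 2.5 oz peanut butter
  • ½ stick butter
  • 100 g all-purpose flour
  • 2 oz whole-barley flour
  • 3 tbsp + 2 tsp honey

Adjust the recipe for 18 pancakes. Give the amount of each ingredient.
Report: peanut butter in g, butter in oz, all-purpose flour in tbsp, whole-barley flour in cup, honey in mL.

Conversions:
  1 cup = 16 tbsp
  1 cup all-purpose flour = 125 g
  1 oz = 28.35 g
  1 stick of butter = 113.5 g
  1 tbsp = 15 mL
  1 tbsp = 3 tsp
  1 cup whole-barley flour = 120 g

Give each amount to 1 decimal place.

peanut butter: 127.6 g; butter: 3.6 oz; all-purpose flour: 23.0 tbsp; whole-barley flour: 0.9 cup; honey: 99.0 mL

Scaling factor: 18/10 = 9/5 = 1.8.
peanut butter: 2.5 oz × 9/5 × 28.35 g/oz ≈ 127.6 g
butter: 0.5 stick × 9/5 × 113.5 g/stick ÷ 28.35 g/oz ≈ 3.6 oz
all-purpose flour: 100 g × 9/5 ÷ 125 g/cup × 16 tbsp/cup ≈ 23.0 tbsp
whole-barley flour: 2 oz × 9/5 × 28.35 g/oz ÷ 120 g/cup ≈ 0.9 cup
honey: (3 tbsp + 2 tsp = 11/3 tbsp) × 9/5 × 15 mL/tbsp = 99.0 mL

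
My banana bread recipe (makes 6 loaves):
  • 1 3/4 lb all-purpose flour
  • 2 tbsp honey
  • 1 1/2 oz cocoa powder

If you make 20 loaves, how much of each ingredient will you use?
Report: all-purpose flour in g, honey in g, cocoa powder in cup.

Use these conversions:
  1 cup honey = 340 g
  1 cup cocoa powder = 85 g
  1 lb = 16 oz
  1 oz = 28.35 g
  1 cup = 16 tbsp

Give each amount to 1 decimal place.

Scaling factor: 20/6 = 10/3.
all-purpose flour: 1.75 lb × 10/3 × 16 oz/lb × 28.35 g/oz = 2646.0 g
honey: 2 tbsp × 10/3 ÷ 16 tbsp/cup × 340 g/cup ≈ 141.7 g
cocoa powder: 1.5 oz × 10/3 × 28.35 g/oz ÷ 85 g/cup ≈ 1.7 cup

all-purpose flour: 2646.0 g; honey: 141.7 g; cocoa powder: 1.7 cup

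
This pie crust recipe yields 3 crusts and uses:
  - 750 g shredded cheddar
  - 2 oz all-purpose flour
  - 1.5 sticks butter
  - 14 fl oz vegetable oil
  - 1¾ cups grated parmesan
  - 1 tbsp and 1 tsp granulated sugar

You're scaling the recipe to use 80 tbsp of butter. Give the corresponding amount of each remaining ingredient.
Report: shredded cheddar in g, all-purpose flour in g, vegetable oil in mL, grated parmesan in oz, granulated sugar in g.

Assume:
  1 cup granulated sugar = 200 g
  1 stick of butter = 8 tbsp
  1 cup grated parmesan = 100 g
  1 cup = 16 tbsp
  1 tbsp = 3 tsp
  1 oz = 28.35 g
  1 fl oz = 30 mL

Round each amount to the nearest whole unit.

The original recipe has 12 tbsp of butter, so the scaling factor is 80 ÷ 12 = 20/3.
shredded cheddar: 750 g × 20/3 = 5000 g
all-purpose flour: 2 oz × 20/3 × 28.35 g/oz = 378 g
vegetable oil: 14 fl oz × 20/3 × 30 mL/fl oz = 2800 mL
grated parmesan: 1.75 cup × 20/3 × 100 g/cup ÷ 28.35 g/oz ≈ 41 oz
granulated sugar: (1 tbsp + 1 tsp = 4/3 tbsp) × 20/3 ÷ 16 tbsp/cup × 200 g/cup ≈ 111 g

shredded cheddar: 5000 g; all-purpose flour: 378 g; vegetable oil: 2800 mL; grated parmesan: 41 oz; granulated sugar: 111 g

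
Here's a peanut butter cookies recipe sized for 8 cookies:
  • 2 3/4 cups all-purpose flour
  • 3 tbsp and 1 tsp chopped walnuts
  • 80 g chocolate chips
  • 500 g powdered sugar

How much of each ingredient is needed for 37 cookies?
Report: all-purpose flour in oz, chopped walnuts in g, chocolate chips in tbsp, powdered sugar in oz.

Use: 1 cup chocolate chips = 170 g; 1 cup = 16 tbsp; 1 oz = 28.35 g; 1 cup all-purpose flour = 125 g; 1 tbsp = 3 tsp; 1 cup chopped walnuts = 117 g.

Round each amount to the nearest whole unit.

Scaling factor: 37/8 = 4.625.
all-purpose flour: 2.75 cup × 37/8 × 125 g/cup ÷ 28.35 g/oz ≈ 56 oz
chopped walnuts: (3 tbsp + 1 tsp = 10/3 tbsp) × 37/8 ÷ 16 tbsp/cup × 117 g/cup ≈ 113 g
chocolate chips: 80 g × 37/8 ÷ 170 g/cup × 16 tbsp/cup ≈ 35 tbsp
powdered sugar: 500 g × 37/8 ÷ 28.35 g/oz ≈ 82 oz

all-purpose flour: 56 oz; chopped walnuts: 113 g; chocolate chips: 35 tbsp; powdered sugar: 82 oz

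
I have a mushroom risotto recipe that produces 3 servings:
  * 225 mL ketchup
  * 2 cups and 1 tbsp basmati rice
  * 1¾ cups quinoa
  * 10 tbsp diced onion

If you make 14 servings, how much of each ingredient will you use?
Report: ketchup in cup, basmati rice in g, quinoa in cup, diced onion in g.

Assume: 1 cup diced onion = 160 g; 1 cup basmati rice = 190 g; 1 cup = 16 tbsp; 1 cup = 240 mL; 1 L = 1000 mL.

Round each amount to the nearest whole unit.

Scaling factor: 14/3.
ketchup: 225 mL × 14/3 ÷ 240 mL/cup ≈ 4 cup
basmati rice: (2 cup + 1 tbsp = 2.0625 cup) × 14/3 × 190 g/cup ≈ 1829 g
quinoa: 1.75 cup × 14/3 ≈ 8 cup
diced onion: 10 tbsp × 14/3 ÷ 16 tbsp/cup × 160 g/cup ≈ 467 g

ketchup: 4 cup; basmati rice: 1829 g; quinoa: 8 cup; diced onion: 467 g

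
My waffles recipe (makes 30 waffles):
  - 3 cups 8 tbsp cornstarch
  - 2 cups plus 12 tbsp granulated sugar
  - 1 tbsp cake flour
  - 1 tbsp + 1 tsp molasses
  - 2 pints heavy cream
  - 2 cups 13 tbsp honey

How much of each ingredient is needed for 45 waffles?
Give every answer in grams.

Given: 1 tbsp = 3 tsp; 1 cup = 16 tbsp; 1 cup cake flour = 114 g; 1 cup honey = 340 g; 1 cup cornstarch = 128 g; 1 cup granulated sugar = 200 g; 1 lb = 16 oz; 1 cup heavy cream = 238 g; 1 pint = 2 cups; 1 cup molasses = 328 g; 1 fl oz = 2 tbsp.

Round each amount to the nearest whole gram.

cornstarch: 672 g; granulated sugar: 825 g; cake flour: 11 g; molasses: 41 g; heavy cream: 1428 g; honey: 1434 g

Scaling factor: 45/30 = 3/2 = 1.5.
cornstarch: (3 cup + 8 tbsp = 3.5 cup) × 3/2 × 128 g/cup = 672 g
granulated sugar: (2 cup + 12 tbsp = 2.75 cup) × 3/2 × 200 g/cup = 825 g
cake flour: 1 tbsp × 3/2 ÷ 16 tbsp/cup × 114 g/cup ≈ 11 g
molasses: (1 tbsp + 1 tsp = 4/3 tbsp) × 3/2 ÷ 16 tbsp/cup × 328 g/cup = 41 g
heavy cream: 2 pint × 3/2 × 2 cup/pint × 238 g/cup = 1428 g
honey: (2 cup + 13 tbsp = 2.8125 cup) × 3/2 × 340 g/cup ≈ 1434 g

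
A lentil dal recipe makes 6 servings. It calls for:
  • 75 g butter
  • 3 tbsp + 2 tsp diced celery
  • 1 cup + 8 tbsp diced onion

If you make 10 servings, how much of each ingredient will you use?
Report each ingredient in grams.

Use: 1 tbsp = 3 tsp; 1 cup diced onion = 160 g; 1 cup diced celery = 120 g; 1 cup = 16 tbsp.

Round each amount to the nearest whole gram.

butter: 125 g; diced celery: 46 g; diced onion: 400 g

Scaling factor: 10/6 = 5/3.
butter: 75 g × 5/3 = 125 g
diced celery: (3 tbsp + 2 tsp = 11/3 tbsp) × 5/3 ÷ 16 tbsp/cup × 120 g/cup ≈ 46 g
diced onion: (1 cup + 8 tbsp = 1.5 cup) × 5/3 × 160 g/cup = 400 g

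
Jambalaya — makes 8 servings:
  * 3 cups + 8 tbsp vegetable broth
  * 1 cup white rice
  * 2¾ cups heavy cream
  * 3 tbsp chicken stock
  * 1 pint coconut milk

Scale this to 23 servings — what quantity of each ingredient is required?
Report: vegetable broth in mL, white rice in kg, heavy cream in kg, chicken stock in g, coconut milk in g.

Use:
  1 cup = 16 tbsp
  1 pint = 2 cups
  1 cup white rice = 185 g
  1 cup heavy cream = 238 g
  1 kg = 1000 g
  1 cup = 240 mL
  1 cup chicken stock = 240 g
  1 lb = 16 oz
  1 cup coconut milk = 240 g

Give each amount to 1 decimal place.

Scaling factor: 23/8 = 2.875.
vegetable broth: (3 cup + 8 tbsp = 3.5 cup) × 23/8 × 240 mL/cup = 2415.0 mL
white rice: 1 cup × 23/8 × 185 g/cup ÷ 1000 g/kg ≈ 0.5 kg
heavy cream: 2.75 cup × 23/8 × 238 g/cup ÷ 1000 g/kg ≈ 1.9 kg
chicken stock: 3 tbsp × 23/8 ÷ 16 tbsp/cup × 240 g/cup ≈ 129.4 g
coconut milk: 1 pint × 23/8 × 2 cup/pint × 240 g/cup = 1380.0 g

vegetable broth: 2415.0 mL; white rice: 0.5 kg; heavy cream: 1.9 kg; chicken stock: 129.4 g; coconut milk: 1380.0 g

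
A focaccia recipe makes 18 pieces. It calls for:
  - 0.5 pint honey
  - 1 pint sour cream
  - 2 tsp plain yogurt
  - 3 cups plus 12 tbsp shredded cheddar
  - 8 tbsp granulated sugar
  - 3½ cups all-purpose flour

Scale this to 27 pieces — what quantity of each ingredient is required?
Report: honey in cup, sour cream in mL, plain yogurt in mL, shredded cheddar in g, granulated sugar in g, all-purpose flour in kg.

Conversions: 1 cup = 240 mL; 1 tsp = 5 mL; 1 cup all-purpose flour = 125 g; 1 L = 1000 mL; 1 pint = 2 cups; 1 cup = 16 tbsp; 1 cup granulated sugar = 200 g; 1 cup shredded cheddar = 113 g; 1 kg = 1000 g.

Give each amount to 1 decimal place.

Scaling factor: 27/18 = 3/2 = 1.5.
honey: 0.5 pint × 3/2 × 2 cup/pint = 1.5 cup
sour cream: 1 pint × 3/2 × 2 cup/pint × 240 mL/cup = 720.0 mL
plain yogurt: 2 tsp × 3/2 × 5 mL/tsp = 15.0 mL
shredded cheddar: (3 cup + 12 tbsp = 3.75 cup) × 3/2 × 113 g/cup ≈ 635.6 g
granulated sugar: 8 tbsp × 3/2 ÷ 16 tbsp/cup × 200 g/cup = 150.0 g
all-purpose flour: 3.5 cup × 3/2 × 125 g/cup ÷ 1000 g/kg ≈ 0.7 kg

honey: 1.5 cup; sour cream: 720.0 mL; plain yogurt: 15.0 mL; shredded cheddar: 635.6 g; granulated sugar: 150.0 g; all-purpose flour: 0.7 kg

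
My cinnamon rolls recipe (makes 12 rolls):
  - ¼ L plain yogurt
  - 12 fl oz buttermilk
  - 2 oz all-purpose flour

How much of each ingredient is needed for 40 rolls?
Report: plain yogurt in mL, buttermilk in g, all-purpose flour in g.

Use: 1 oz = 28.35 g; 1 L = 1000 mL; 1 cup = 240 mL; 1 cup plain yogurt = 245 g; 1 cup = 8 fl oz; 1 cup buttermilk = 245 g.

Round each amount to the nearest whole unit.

Scaling factor: 40/12 = 10/3.
plain yogurt: 0.25 L × 10/3 × 1000 mL/L ≈ 833 mL
buttermilk: 12 fl oz × 10/3 ÷ 8 fl oz/cup × 245 g/cup = 1225 g
all-purpose flour: 2 oz × 10/3 × 28.35 g/oz = 189 g

plain yogurt: 833 mL; buttermilk: 1225 g; all-purpose flour: 189 g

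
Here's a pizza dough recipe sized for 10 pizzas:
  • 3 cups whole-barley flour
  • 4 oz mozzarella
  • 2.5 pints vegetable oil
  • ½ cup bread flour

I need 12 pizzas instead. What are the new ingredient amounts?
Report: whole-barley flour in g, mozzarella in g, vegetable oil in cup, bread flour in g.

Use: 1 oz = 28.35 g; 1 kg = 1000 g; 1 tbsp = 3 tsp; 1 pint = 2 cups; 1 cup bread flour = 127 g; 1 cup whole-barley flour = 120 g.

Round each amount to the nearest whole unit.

Scaling factor: 12/10 = 6/5 = 1.2.
whole-barley flour: 3 cup × 6/5 × 120 g/cup = 432 g
mozzarella: 4 oz × 6/5 × 28.35 g/oz ≈ 136 g
vegetable oil: 2.5 pint × 6/5 × 2 cup/pint = 6 cup
bread flour: 0.5 cup × 6/5 × 127 g/cup ≈ 76 g

whole-barley flour: 432 g; mozzarella: 136 g; vegetable oil: 6 cup; bread flour: 76 g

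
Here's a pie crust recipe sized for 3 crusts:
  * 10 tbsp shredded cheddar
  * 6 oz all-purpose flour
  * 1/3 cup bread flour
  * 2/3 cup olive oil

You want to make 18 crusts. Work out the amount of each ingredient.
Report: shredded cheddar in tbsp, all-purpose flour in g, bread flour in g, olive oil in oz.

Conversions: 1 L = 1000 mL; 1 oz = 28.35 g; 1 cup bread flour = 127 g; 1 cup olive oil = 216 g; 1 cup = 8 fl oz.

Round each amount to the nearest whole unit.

shredded cheddar: 60 tbsp; all-purpose flour: 1021 g; bread flour: 254 g; olive oil: 30 oz

Scaling factor: 18/3 = 6.
shredded cheddar: 10 tbsp × 6 = 60 tbsp
all-purpose flour: 6 oz × 6 × 28.35 g/oz ≈ 1021 g
bread flour: 1/3 cup × 6 × 127 g/cup = 254 g
olive oil: 2/3 cup × 6 × 216 g/cup ÷ 28.35 g/oz ≈ 30 oz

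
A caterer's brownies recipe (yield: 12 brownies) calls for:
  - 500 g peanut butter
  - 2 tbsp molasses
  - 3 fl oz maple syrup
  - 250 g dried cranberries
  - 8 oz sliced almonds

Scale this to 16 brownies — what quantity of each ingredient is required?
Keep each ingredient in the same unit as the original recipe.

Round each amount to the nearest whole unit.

Scaling factor: 16/12 = 4/3.
peanut butter: 500 g × 4/3 ≈ 667 g
molasses: 2 tbsp × 4/3 ≈ 3 tbsp
maple syrup: 3 fl oz × 4/3 = 4 fl oz
dried cranberries: 250 g × 4/3 ≈ 333 g
sliced almonds: 8 oz × 4/3 ≈ 11 oz

peanut butter: 667 g; molasses: 3 tbsp; maple syrup: 4 fl oz; dried cranberries: 333 g; sliced almonds: 11 oz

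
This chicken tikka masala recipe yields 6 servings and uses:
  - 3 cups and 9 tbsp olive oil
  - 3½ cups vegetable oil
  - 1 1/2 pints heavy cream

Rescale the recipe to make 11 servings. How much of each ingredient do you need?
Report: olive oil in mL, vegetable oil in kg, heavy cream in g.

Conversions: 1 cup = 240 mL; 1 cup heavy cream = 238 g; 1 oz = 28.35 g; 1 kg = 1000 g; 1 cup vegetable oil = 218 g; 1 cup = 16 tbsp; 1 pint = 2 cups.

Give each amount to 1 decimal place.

Scaling factor: 11/6.
olive oil: (3 cup + 9 tbsp = 3.5625 cup) × 11/6 × 240 mL/cup = 1567.5 mL
vegetable oil: 3.5 cup × 11/6 × 218 g/cup ÷ 1000 g/kg ≈ 1.4 kg
heavy cream: 1.5 pint × 11/6 × 2 cup/pint × 238 g/cup = 1309.0 g

olive oil: 1567.5 mL; vegetable oil: 1.4 kg; heavy cream: 1309.0 g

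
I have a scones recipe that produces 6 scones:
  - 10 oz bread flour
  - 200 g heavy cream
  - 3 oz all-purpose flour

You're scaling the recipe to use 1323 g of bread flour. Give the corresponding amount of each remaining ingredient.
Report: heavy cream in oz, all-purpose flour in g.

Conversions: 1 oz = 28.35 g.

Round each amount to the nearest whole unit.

heavy cream: 33 oz; all-purpose flour: 397 g

The original recipe has 283.5 g of bread flour, so the scaling factor is 1323 ÷ 283.5 = 14/3.
heavy cream: 200 g × 14/3 ÷ 28.35 g/oz ≈ 33 oz
all-purpose flour: 3 oz × 14/3 × 28.35 g/oz ≈ 397 g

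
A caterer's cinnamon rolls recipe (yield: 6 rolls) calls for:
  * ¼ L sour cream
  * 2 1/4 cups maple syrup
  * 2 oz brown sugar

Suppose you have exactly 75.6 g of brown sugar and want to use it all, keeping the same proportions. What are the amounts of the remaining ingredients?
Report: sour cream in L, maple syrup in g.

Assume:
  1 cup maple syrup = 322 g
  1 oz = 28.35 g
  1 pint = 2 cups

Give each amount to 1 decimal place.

The original recipe has 56.7 g of brown sugar, so the scaling factor is 75.6 ÷ 56.7 = 4/3.
sour cream: 0.25 L × 4/3 ≈ 0.3 L
maple syrup: 2.25 cup × 4/3 × 322 g/cup = 966.0 g

sour cream: 0.3 L; maple syrup: 966.0 g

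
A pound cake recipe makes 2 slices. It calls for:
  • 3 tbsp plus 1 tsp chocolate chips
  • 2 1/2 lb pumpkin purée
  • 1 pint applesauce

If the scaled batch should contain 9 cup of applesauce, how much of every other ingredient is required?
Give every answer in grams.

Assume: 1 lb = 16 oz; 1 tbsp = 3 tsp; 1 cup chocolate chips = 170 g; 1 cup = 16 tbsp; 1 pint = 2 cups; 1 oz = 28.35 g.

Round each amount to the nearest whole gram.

chocolate chips: 159 g; pumpkin purée: 5103 g

The original recipe has 2 cup of applesauce, so the scaling factor is 9 ÷ 2 = 9/2 = 4.5.
chocolate chips: (3 tbsp + 1 tsp = 10/3 tbsp) × 9/2 ÷ 16 tbsp/cup × 170 g/cup ≈ 159 g
pumpkin purée: 2.5 lb × 9/2 × 16 oz/lb × 28.35 g/oz = 5103 g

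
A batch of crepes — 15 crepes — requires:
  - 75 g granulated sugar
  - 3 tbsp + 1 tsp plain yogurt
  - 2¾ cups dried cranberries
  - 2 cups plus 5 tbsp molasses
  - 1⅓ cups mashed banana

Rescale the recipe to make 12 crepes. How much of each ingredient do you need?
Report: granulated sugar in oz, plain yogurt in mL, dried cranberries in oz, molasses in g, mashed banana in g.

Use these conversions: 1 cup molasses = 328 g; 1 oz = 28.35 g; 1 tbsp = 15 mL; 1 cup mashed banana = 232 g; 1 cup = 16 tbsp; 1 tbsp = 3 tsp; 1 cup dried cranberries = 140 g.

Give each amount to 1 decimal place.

granulated sugar: 2.1 oz; plain yogurt: 40.0 mL; dried cranberries: 10.9 oz; molasses: 606.8 g; mashed banana: 247.5 g

Scaling factor: 12/15 = 4/5 = 0.8.
granulated sugar: 75 g × 4/5 ÷ 28.35 g/oz ≈ 2.1 oz
plain yogurt: (3 tbsp + 1 tsp = 10/3 tbsp) × 4/5 × 15 mL/tbsp = 40.0 mL
dried cranberries: 2.75 cup × 4/5 × 140 g/cup ÷ 28.35 g/oz ≈ 10.9 oz
molasses: (2 cup + 5 tbsp = 2.3125 cup) × 4/5 × 328 g/cup = 606.8 g
mashed banana: 4/3 cup × 4/5 × 232 g/cup ≈ 247.5 g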